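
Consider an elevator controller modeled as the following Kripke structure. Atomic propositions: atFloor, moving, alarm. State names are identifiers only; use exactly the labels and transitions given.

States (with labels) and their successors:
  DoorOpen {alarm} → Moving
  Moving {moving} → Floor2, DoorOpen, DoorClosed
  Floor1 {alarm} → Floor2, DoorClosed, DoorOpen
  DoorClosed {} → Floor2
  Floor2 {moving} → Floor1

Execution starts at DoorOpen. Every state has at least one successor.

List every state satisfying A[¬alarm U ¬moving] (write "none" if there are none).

States satisfying ¬alarm: {Moving, DoorClosed, Floor2}.
States satisfying ¬moving: {DoorOpen, Floor1, DoorClosed}.
States satisfying A[¬alarm U ¬moving]: {DoorOpen, Moving, Floor1, DoorClosed, Floor2}.

{DoorOpen, Moving, Floor1, DoorClosed, Floor2}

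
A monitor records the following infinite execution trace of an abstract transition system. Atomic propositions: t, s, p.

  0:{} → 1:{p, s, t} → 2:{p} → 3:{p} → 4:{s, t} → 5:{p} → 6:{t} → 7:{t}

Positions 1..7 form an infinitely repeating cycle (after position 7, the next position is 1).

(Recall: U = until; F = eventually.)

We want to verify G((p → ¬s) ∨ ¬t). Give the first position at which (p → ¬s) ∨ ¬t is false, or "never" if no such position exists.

1

Check (p → ¬s) ∨ ¬t at each position in order: 0 ✓.
At position 1 the labels are {p, s, t}, so (p → ¬s) ∨ ¬t is false there. This is the first violation.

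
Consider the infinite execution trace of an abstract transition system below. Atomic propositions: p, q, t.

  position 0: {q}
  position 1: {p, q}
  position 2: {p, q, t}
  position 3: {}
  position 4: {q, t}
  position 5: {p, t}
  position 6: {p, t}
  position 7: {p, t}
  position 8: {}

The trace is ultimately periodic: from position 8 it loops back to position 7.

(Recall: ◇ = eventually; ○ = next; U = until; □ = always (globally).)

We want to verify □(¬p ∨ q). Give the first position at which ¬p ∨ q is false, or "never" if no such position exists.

Check ¬p ∨ q at each position in order: 0 ✓, 1 ✓, 2 ✓, 3 ✓, 4 ✓.
At position 5 the labels are {p, t}, so ¬p ∨ q is false there. This is the first violation.

5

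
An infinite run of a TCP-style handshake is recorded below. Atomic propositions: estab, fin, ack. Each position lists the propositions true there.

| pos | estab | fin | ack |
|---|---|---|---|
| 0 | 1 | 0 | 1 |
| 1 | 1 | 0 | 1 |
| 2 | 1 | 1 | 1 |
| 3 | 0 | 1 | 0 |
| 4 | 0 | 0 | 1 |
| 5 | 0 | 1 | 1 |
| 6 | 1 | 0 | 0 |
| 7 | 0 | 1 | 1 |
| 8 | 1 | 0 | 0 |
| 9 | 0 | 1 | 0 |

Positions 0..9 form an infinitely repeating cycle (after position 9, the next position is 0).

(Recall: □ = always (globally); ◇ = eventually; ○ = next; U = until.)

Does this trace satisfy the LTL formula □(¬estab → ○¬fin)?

¬estab → ○¬fin must hold at every position from 0 onward. It fails at position 4, so □(¬estab → ○¬fin) is false.
Positions where ¬estab holds: 3, 4, 5, 7, 9.
Check ○¬fin at each: 3→ok, 4→fails, 5→ok, 7→ok, 9→ok.

Does not hold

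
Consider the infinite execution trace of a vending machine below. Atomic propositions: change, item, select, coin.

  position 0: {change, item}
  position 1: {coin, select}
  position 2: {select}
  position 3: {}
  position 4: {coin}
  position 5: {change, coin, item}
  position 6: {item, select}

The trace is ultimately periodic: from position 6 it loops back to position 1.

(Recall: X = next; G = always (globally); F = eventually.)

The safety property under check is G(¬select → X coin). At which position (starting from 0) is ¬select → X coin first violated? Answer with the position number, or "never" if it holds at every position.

5

Check ¬select → X coin at each position in order: 0 ✓, 1 ✓, 2 ✓, 3 ✓, 4 ✓.
At position 5 the labels are {change, coin, item} and the next position 6 has {item, select}, so ¬select → X coin is false there. This is the first violation.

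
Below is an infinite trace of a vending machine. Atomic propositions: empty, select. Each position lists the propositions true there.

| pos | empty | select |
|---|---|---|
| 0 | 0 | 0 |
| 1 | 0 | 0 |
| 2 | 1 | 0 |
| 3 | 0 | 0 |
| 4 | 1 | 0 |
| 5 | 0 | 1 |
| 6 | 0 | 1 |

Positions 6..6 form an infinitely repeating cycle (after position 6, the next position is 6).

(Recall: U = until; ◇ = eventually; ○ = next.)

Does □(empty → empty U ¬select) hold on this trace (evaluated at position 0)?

empty → empty U ¬select holds at every position 0..6, and those are all positions ever visited, so □(empty → empty U ¬select) holds.
Positions where empty holds: 2, 4.
Check empty U ¬select at each: 2→ok, 4→ok.

Holds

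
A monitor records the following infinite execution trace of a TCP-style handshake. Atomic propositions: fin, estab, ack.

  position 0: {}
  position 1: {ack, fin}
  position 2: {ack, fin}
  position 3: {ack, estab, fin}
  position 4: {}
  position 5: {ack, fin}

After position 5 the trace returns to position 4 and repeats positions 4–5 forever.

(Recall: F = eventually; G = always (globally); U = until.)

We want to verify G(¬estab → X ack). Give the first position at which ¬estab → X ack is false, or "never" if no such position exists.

5

Check ¬estab → X ack at each position in order: 0 ✓, 1 ✓, 2 ✓, 3 ✓, 4 ✓.
At position 5 the labels are {ack, fin} and the next position 4 has {}, so ¬estab → X ack is false there. This is the first violation.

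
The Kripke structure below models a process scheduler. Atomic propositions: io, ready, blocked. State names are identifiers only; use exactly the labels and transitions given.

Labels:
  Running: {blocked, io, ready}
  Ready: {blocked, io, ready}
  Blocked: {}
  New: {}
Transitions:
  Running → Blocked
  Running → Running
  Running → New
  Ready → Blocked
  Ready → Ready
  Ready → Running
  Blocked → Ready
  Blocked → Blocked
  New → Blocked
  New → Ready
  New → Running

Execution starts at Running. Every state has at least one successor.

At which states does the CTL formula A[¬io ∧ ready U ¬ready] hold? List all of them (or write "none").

{Blocked, New}

States satisfying ¬io ∧ ready: ∅.
States satisfying ¬ready: {Blocked, New}.
States satisfying A[¬io ∧ ready U ¬ready]: {Blocked, New}.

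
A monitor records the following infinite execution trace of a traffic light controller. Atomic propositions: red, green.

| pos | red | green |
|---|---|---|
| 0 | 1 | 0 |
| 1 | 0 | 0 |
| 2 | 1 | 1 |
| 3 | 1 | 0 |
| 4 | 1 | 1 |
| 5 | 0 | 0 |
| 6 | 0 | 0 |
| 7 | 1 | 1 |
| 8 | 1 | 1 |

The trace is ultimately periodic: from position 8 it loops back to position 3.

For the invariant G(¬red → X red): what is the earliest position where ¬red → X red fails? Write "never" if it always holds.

5

Check ¬red → X red at each position in order: 0 ✓, 1 ✓, 2 ✓, 3 ✓, 4 ✓.
At position 5 the labels are {} and the next position 6 has {}, so ¬red → X red is false there. This is the first violation.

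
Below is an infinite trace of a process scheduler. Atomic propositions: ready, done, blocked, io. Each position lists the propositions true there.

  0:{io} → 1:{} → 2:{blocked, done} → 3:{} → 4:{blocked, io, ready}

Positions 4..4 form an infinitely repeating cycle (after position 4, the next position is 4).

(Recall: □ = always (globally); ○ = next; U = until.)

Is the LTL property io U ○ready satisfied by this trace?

Walking from position 0: at position 1, ○ready has not yet held and io fails, so io U ○ready is false.

Violated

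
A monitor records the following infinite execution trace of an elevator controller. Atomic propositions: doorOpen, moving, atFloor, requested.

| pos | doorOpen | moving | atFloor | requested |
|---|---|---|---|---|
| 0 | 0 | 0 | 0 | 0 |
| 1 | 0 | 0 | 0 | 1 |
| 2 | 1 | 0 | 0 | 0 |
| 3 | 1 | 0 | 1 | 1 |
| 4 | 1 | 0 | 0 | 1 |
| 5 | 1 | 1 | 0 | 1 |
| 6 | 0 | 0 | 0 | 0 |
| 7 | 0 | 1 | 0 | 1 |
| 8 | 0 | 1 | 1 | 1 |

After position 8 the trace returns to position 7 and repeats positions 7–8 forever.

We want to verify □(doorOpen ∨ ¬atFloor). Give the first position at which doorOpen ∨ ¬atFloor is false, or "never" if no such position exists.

8

Check doorOpen ∨ ¬atFloor at each position in order: 0 ✓, 1 ✓, 2 ✓, 3 ✓, 4 ✓, 5 ✓, 6 ✓, 7 ✓.
At position 8 the labels are {atFloor, moving, requested}, so doorOpen ∨ ¬atFloor is false there. This is the first violation.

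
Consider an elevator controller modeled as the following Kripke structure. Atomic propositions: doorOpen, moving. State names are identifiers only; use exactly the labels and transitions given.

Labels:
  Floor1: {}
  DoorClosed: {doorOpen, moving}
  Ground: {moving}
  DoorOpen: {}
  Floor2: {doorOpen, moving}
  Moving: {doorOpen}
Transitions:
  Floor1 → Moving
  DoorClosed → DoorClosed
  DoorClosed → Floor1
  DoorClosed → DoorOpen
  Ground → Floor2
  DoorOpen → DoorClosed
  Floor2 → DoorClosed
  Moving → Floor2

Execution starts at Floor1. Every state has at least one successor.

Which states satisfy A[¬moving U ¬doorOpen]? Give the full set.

{Floor1, Ground, DoorOpen}

States satisfying ¬moving: {Floor1, DoorOpen, Moving}.
States satisfying ¬doorOpen: {Floor1, Ground, DoorOpen}.
States satisfying A[¬moving U ¬doorOpen]: {Floor1, Ground, DoorOpen}.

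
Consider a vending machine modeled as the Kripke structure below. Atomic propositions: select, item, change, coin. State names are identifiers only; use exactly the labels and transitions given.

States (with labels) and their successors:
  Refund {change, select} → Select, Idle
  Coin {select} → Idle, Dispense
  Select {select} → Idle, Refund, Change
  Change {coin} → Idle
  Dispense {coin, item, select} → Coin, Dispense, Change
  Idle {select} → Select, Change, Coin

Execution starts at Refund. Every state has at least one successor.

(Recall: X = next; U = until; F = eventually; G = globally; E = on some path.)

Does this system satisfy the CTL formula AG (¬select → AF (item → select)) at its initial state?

Holds

States satisfying ¬select → AF (item → select): {Refund, Coin, Select, Change, Dispense, Idle}.
States satisfying AG (¬select → AF (item → select)): {Refund, Coin, Select, Change, Dispense, Idle}.
Every state reachable from Refund satisfies ¬select → AF (item → select).
Refund ∈ Sat(AG (¬select → AF (item → select))).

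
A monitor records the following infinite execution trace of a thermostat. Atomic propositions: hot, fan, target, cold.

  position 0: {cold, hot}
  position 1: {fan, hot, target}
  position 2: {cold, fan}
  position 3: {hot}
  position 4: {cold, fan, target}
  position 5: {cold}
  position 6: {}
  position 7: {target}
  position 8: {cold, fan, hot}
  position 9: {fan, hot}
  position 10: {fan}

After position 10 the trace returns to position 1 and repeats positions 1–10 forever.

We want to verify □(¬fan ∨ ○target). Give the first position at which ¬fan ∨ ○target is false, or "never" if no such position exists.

Check ¬fan ∨ ○target at each position in order: 0 ✓.
At position 1 the labels are {fan, hot, target} and the next position 2 has {cold, fan}, so ¬fan ∨ ○target is false there. This is the first violation.

1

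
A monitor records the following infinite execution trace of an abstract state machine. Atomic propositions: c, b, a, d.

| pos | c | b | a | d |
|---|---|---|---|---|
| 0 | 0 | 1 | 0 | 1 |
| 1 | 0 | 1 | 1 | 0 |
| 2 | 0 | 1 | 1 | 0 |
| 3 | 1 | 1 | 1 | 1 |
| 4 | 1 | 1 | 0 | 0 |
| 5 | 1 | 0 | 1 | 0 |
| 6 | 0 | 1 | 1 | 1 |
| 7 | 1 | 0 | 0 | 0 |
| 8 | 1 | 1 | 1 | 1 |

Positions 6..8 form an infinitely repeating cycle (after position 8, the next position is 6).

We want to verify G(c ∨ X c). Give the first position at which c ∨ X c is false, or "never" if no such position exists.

At position 0 the labels are {b, d} and the next position 1 has {a, b}, so c ∨ X c is false there. This is the first violation.

0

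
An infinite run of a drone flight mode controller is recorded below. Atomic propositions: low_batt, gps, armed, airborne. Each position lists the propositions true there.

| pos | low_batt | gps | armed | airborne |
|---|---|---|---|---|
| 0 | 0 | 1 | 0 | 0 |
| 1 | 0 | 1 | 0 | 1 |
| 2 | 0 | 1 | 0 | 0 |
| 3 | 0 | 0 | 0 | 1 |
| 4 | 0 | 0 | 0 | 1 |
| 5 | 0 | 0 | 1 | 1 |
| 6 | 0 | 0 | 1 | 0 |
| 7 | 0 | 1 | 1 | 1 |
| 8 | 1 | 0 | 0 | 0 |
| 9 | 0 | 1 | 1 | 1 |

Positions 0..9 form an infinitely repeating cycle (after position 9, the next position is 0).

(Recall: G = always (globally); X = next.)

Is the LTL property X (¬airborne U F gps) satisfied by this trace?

The position after 0 is 1; ¬airborne U F gps is true there.

Satisfied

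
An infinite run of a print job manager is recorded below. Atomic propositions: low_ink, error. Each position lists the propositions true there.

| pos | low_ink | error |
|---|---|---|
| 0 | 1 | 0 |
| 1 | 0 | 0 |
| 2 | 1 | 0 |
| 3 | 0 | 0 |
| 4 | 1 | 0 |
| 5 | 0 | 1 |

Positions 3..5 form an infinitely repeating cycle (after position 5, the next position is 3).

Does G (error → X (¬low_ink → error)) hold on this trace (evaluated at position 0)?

error → X (¬low_ink → error) must hold at every position from 0 onward. It fails at position 5, so G (error → X (¬low_ink → error)) is false.
Positions where error holds: 5.
Check X (¬low_ink → error) at each: 5→fails.

No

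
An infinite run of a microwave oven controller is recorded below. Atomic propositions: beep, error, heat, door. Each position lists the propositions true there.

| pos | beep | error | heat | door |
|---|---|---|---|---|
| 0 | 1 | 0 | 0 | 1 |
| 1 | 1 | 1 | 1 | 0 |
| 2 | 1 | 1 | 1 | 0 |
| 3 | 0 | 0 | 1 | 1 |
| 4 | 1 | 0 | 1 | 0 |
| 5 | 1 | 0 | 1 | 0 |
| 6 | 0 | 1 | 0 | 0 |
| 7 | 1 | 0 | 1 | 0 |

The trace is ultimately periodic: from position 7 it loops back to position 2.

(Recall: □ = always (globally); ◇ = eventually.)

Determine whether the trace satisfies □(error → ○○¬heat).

Violated

error → ○○¬heat must hold at every position from 0 onward. It fails at position 1, so □(error → ○○¬heat) is false.
Positions where error holds: 1, 2, 6.
Check ○○¬heat at each: 1→fails, 2→fails, 6→fails.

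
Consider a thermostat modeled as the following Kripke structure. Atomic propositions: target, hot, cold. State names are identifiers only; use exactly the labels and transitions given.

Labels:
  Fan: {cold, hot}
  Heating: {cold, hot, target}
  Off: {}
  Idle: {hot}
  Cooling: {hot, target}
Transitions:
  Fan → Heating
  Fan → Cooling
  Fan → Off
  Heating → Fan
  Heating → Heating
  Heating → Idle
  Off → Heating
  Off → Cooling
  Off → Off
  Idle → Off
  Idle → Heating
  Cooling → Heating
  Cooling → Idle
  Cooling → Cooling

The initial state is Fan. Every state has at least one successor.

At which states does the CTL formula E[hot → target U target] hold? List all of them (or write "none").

{Heating, Off, Cooling}

States satisfying hot → target: {Heating, Off, Cooling}.
States satisfying target: {Heating, Cooling}.
States satisfying E[hot → target U target]: {Heating, Off, Cooling}.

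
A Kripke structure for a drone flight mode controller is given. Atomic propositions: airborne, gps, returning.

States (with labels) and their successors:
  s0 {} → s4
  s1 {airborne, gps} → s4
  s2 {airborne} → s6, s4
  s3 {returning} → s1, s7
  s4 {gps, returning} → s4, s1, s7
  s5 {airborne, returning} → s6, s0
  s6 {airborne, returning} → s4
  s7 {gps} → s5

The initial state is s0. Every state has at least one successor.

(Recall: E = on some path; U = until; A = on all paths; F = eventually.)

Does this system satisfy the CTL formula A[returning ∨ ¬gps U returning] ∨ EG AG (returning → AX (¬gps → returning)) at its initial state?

Satisfied

States satisfying returning ∨ ¬gps: {s0, s2, s3, s4, s5, s6}.
States satisfying returning: {s3, s4, s5, s6}.
States satisfying A[returning ∨ ¬gps U returning]: {s0, s2, s3, s4, s5, s6}.
States satisfying AG (returning → AX (¬gps → returning)): ∅.
States satisfying EG AG (returning → AX (¬gps → returning)): ∅.
States satisfying A[returning ∨ ¬gps U returning] ∨ EG AG (returning → AX (¬gps → returning)): {s0, s2, s3, s4, s5, s6}.
s0 ∈ Sat(A[returning ∨ ¬gps U returning] ∨ EG AG (returning → AX (¬gps → returning))).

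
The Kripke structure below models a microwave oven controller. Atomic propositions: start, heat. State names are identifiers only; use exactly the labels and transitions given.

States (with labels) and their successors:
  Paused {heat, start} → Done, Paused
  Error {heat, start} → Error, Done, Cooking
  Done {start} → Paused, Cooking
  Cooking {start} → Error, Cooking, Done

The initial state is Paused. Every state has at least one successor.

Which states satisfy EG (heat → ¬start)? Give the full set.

States satisfying heat → ¬start: {Done, Cooking}.
States satisfying EG (heat → ¬start): {Done, Cooking}.

{Done, Cooking}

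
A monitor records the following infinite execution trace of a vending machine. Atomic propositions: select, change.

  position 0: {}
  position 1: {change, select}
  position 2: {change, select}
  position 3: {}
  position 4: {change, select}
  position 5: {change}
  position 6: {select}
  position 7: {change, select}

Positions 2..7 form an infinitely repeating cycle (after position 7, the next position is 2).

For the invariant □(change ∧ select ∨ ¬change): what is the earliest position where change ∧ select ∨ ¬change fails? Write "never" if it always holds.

5

Check change ∧ select ∨ ¬change at each position in order: 0 ✓, 1 ✓, 2 ✓, 3 ✓, 4 ✓.
At position 5 the labels are {change}, so change ∧ select ∨ ¬change is false there. This is the first violation.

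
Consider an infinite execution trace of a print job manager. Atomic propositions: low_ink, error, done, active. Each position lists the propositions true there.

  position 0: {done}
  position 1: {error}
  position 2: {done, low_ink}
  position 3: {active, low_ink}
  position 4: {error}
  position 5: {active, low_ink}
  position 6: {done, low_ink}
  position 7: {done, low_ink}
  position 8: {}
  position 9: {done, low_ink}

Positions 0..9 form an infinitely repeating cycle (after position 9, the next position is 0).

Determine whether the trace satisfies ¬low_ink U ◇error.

Yes

Walking from position 0: ◇error first holds at position 0, and ¬low_ink holds at every earlier position along the way, so ¬low_ink U ◇error holds.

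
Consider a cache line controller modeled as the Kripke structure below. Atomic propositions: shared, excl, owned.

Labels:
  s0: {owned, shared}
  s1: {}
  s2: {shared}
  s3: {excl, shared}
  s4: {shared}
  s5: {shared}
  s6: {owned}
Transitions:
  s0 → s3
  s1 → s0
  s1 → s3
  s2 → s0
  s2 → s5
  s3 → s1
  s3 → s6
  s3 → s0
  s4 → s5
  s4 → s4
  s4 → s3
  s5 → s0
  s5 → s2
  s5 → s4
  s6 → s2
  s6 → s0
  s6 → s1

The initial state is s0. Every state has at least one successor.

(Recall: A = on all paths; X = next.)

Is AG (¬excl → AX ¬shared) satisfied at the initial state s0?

States satisfying ¬excl → AX ¬shared: {s3}.
States satisfying AG (¬excl → AX ¬shared): ∅.
s0 is reachable from s0 and violates ¬excl → AX ¬shared, so AG fails at s0.
s0 ∉ Sat(AG (¬excl → AX ¬shared)).

Does not hold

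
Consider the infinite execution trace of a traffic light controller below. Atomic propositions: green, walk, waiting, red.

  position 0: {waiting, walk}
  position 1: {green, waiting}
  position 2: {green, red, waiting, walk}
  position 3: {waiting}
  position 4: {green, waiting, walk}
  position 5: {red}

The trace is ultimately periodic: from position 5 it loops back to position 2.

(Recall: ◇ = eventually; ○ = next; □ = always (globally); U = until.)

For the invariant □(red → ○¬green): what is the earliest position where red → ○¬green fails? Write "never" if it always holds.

5

Check red → ○¬green at each position in order: 0 ✓, 1 ✓, 2 ✓, 3 ✓, 4 ✓.
At position 5 the labels are {red} and the next position 2 has {green, red, waiting, walk}, so red → ○¬green is false there. This is the first violation.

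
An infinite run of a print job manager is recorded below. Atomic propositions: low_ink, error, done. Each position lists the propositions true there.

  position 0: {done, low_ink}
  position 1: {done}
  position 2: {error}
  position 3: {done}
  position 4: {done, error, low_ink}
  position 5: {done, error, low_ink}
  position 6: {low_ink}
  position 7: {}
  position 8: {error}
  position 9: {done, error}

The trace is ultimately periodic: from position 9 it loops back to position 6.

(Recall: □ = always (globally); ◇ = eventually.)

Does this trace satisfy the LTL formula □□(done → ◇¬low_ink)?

□(done → ◇¬low_ink) holds at every position 0..9, and those are all positions ever visited, so □□(done → ◇¬low_ink) holds.

Satisfied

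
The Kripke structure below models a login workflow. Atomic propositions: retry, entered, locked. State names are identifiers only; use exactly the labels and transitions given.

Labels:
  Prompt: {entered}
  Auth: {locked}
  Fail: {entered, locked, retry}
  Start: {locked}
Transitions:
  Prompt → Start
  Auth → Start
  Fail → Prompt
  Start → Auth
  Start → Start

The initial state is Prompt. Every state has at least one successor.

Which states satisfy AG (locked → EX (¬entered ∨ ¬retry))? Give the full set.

States satisfying locked → EX (¬entered ∨ ¬retry): {Prompt, Auth, Fail, Start}.
States satisfying AG (locked → EX (¬entered ∨ ¬retry)): {Prompt, Auth, Fail, Start}.

{Prompt, Auth, Fail, Start}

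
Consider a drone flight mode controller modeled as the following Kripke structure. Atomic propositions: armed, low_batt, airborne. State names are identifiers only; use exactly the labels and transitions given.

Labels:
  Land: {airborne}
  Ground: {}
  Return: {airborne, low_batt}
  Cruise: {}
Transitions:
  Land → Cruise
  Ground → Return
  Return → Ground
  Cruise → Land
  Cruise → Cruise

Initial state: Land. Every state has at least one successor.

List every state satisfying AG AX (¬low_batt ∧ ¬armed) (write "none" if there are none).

States satisfying AX (¬low_batt ∧ ¬armed): {Land, Return, Cruise}.
States satisfying AG AX (¬low_batt ∧ ¬armed): {Land, Cruise}.

{Land, Cruise}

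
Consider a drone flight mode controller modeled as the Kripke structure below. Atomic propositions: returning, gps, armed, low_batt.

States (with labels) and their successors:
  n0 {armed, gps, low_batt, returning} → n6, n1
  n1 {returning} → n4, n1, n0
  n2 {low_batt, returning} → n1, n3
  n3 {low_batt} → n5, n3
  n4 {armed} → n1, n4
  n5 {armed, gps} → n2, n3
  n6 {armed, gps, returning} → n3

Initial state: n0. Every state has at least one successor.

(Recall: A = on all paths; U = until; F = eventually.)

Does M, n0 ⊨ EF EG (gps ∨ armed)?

Yes

States satisfying EG (gps ∨ armed): {n4}.
States satisfying EF EG (gps ∨ armed): {n0, n1, n2, n3, n4, n5, n6}.
Some path from n0 reaches a state where EG (gps ∨ armed) holds.
n0 ∈ Sat(EF EG (gps ∨ armed)).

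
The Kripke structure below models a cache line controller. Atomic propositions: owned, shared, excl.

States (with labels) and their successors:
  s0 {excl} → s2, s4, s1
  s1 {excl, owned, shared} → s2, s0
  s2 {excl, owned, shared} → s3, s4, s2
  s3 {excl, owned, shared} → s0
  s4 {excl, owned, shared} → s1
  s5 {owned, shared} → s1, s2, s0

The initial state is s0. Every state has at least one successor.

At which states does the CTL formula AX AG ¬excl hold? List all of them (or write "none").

none

States satisfying AG ¬excl: ∅.
States satisfying AX AG ¬excl: ∅.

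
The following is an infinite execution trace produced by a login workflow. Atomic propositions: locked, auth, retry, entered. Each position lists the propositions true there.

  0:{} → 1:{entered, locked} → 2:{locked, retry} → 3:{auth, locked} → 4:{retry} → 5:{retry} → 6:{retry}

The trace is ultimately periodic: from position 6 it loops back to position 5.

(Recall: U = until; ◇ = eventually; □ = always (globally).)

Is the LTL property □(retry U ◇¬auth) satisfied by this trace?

retry U ◇¬auth holds at every position 0..6, and those are all positions ever visited, so □(retry U ◇¬auth) holds.

Satisfied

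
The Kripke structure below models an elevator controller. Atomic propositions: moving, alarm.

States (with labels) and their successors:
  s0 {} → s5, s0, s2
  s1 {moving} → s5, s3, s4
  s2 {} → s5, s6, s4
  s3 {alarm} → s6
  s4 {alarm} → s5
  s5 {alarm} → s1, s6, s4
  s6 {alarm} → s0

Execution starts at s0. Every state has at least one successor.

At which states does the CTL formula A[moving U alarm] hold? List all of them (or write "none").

{s1, s3, s4, s5, s6}

States satisfying moving: {s1}.
States satisfying alarm: {s3, s4, s5, s6}.
States satisfying A[moving U alarm]: {s1, s3, s4, s5, s6}.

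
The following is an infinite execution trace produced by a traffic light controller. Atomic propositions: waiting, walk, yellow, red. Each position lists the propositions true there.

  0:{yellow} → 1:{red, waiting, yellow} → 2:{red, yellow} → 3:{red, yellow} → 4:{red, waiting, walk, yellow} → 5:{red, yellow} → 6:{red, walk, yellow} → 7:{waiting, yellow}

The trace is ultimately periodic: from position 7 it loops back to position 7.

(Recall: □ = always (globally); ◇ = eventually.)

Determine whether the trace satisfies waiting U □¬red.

Walking from position 0: at position 0, □¬red has not yet held and waiting fails, so waiting U □¬red is false.

No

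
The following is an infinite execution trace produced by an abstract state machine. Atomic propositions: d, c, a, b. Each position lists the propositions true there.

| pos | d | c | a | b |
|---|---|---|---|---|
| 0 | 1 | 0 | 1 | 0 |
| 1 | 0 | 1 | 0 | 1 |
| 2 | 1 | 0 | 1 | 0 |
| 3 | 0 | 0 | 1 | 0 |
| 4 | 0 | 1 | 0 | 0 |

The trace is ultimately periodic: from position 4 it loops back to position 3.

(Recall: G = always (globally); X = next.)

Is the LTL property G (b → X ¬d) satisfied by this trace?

b → X ¬d must hold at every position from 0 onward. It fails at position 1, so G (b → X ¬d) is false.
Positions where b holds: 1.
Check X ¬d at each: 1→fails.

No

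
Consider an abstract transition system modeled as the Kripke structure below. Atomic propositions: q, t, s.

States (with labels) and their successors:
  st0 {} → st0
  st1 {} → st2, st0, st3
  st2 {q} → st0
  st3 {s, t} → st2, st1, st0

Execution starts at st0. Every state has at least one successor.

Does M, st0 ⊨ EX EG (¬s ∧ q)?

Violated

States satisfying EG (¬s ∧ q): ∅.
States satisfying EX EG (¬s ∧ q): ∅.
No suitable path/successor from st0 witnesses the formula.
st0 ∉ Sat(EX EG (¬s ∧ q)).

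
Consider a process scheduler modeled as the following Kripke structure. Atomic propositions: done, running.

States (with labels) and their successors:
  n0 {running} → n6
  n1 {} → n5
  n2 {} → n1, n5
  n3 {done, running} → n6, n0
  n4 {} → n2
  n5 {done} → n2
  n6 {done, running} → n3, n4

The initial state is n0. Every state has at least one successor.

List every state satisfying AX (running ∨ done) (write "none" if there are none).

{n0, n1, n3}

States satisfying running ∨ done: {n0, n3, n5, n6}.
States satisfying AX (running ∨ done): {n0, n1, n3}.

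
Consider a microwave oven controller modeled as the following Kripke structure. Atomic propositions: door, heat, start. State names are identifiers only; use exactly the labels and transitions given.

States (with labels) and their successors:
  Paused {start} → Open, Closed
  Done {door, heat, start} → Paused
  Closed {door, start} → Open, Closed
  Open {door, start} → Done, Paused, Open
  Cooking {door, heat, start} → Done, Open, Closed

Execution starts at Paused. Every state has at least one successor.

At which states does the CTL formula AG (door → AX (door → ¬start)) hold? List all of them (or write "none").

States satisfying door → AX (door → ¬start): {Paused, Done}.
States satisfying AG (door → AX (door → ¬start)): ∅.

none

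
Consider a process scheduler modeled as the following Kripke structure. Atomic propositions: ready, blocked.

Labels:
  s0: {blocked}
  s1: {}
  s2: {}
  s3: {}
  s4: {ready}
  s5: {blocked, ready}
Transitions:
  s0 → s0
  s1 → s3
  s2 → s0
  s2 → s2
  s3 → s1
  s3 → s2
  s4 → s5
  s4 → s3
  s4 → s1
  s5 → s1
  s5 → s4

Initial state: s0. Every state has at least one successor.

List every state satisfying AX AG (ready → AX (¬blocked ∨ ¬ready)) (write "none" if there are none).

{s0, s1, s2, s3}

States satisfying AG (ready → AX (¬blocked ∨ ¬ready)): {s0, s1, s2, s3}.
States satisfying AX AG (ready → AX (¬blocked ∨ ¬ready)): {s0, s1, s2, s3}.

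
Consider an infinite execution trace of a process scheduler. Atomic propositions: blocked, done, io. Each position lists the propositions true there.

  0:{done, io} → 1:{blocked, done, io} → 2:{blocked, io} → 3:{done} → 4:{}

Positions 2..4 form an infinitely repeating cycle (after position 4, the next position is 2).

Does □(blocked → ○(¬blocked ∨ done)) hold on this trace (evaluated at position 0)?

blocked → ○(¬blocked ∨ done) must hold at every position from 0 onward. It fails at position 1, so □(blocked → ○(¬blocked ∨ done)) is false.
Positions where blocked holds: 1, 2.
Check ○(¬blocked ∨ done) at each: 1→fails, 2→ok.

Does not hold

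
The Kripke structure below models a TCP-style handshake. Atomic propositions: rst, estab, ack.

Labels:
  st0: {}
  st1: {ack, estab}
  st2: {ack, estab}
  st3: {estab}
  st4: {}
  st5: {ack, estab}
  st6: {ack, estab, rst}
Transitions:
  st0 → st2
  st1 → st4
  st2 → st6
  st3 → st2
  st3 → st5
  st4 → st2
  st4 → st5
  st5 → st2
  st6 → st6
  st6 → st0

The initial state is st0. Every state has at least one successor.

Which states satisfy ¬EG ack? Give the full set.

{st0, st1, st3, st4}

States satisfying ack: {st1, st2, st5, st6}.
States satisfying EG ack: {st2, st5, st6}.
States satisfying ¬EG ack: {st0, st1, st3, st4}.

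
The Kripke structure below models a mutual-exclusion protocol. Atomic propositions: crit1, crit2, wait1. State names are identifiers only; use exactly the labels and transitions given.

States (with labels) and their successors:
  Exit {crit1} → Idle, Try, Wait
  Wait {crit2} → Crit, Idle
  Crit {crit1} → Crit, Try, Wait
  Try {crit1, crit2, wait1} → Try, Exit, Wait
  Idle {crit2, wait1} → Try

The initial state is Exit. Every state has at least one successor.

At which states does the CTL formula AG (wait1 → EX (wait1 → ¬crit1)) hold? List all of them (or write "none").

none

States satisfying wait1 → EX (wait1 → ¬crit1): {Exit, Wait, Crit, Try}.
States satisfying AG (wait1 → EX (wait1 → ¬crit1)): ∅.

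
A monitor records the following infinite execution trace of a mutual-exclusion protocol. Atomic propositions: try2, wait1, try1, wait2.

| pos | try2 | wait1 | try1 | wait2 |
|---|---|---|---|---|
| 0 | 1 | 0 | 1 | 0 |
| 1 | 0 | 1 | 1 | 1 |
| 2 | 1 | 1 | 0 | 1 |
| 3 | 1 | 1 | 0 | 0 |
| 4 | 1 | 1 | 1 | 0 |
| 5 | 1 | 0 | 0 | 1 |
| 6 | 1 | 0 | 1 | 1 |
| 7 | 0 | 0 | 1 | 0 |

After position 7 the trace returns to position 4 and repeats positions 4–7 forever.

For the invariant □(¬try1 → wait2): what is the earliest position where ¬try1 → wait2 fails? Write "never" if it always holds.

3

Check ¬try1 → wait2 at each position in order: 0 ✓, 1 ✓, 2 ✓.
At position 3 the labels are {try2, wait1}, so ¬try1 → wait2 is false there. This is the first violation.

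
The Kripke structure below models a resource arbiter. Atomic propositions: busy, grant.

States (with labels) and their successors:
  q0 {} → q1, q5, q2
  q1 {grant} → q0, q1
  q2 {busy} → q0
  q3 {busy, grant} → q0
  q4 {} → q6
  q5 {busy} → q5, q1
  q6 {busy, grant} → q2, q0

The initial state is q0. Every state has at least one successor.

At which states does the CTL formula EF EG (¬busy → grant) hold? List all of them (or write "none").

States satisfying EG (¬busy → grant): {q1, q5}.
States satisfying EF EG (¬busy → grant): {q0, q1, q2, q3, q4, q5, q6}.

{q0, q1, q2, q3, q4, q5, q6}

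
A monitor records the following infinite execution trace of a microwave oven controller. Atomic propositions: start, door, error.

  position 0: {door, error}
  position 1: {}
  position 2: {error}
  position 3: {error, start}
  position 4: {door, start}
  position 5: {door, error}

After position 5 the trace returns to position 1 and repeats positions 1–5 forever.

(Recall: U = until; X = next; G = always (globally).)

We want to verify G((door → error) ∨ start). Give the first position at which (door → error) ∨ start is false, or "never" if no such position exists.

never

(door → error) ∨ start holds at every position 0..5, and those are all the positions the trace ever visits, so the invariant G((door → error) ∨ start) is never violated.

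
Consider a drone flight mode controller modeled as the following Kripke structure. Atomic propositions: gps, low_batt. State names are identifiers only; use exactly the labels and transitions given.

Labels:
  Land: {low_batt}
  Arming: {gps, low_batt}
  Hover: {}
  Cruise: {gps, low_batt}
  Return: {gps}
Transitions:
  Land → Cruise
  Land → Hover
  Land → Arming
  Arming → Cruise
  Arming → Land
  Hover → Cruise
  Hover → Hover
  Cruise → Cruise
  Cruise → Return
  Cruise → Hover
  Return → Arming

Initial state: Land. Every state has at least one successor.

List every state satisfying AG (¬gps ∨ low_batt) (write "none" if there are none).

none

States satisfying ¬gps ∨ low_batt: {Land, Arming, Hover, Cruise}.
States satisfying AG (¬gps ∨ low_batt): ∅.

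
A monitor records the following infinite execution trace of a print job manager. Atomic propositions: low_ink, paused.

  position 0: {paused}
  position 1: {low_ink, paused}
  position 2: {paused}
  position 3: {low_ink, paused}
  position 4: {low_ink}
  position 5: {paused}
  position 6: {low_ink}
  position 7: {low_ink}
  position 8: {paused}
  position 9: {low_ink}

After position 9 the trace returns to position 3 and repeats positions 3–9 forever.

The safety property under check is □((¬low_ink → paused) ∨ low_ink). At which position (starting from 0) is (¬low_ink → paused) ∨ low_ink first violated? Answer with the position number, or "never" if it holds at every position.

(¬low_ink → paused) ∨ low_ink holds at every position 0..9, and those are all the positions the trace ever visits, so the invariant □((¬low_ink → paused) ∨ low_ink) is never violated.

never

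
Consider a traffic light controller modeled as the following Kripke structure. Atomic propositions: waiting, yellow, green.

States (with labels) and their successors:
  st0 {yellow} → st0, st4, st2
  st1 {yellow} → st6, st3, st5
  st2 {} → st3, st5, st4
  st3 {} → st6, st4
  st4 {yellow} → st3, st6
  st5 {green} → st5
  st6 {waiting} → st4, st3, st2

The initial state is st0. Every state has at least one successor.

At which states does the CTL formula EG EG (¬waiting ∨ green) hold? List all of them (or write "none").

{st0, st1, st2, st3, st4, st5}

States satisfying EG (¬waiting ∨ green): {st0, st1, st2, st3, st4, st5}.
States satisfying EG EG (¬waiting ∨ green): {st0, st1, st2, st3, st4, st5}.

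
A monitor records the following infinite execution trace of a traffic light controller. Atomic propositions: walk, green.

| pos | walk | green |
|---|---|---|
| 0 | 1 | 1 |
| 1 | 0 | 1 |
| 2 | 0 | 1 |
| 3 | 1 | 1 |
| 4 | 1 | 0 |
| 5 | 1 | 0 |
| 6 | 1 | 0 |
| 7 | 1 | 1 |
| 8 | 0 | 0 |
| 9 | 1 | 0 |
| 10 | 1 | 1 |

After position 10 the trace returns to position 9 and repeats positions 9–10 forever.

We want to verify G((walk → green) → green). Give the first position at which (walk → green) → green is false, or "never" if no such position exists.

Check (walk → green) → green at each position in order: 0 ✓, 1 ✓, 2 ✓, 3 ✓, 4 ✓, 5 ✓, 6 ✓, 7 ✓.
At position 8 the labels are {}, so (walk → green) → green is false there. This is the first violation.

8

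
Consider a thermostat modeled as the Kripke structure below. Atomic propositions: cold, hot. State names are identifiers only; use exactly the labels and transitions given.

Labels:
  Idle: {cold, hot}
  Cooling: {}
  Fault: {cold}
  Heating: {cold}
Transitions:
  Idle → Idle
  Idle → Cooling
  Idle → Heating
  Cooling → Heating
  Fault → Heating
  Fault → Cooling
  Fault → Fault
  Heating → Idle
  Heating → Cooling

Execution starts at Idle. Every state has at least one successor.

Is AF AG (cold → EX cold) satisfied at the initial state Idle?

Holds

States satisfying AG (cold → EX cold): {Idle, Cooling, Fault, Heating}.
States satisfying AF AG (cold → EX cold): {Idle, Cooling, Fault, Heating}.
Idle ∈ Sat(AF AG (cold → EX cold)).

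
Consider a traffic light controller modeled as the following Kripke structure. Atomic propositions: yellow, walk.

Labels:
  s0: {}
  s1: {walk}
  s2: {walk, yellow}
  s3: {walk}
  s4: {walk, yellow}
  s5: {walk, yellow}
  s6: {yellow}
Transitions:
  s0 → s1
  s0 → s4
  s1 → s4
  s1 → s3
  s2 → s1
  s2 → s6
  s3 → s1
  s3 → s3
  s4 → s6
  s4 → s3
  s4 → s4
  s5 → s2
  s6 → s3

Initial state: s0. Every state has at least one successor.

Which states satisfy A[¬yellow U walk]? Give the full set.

States satisfying ¬yellow: {s0, s1, s3}.
States satisfying walk: {s1, s2, s3, s4, s5}.
States satisfying A[¬yellow U walk]: {s0, s1, s2, s3, s4, s5}.

{s0, s1, s2, s3, s4, s5}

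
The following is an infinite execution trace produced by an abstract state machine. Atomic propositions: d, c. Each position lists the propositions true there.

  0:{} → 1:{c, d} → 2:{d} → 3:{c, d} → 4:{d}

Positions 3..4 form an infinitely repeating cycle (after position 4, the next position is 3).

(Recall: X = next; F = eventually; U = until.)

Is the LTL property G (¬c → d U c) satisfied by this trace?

¬c → d U c must hold at every position from 0 onward. It fails at position 0, so G (¬c → d U c) is false.
Positions where ¬c holds: 0, 2, 4.
Check d U c at each: 0→fails, 2→ok, 4→ok.

Violated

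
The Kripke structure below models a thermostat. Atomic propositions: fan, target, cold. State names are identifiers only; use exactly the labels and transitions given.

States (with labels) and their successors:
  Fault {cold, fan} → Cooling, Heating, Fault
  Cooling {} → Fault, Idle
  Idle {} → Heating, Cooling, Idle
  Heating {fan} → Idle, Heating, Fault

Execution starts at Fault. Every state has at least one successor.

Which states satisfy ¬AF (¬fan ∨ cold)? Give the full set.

States satisfying ¬fan ∨ cold: {Fault, Cooling, Idle}.
States satisfying AF (¬fan ∨ cold): {Fault, Cooling, Idle}.
States satisfying ¬AF (¬fan ∨ cold): {Heating}.

{Heating}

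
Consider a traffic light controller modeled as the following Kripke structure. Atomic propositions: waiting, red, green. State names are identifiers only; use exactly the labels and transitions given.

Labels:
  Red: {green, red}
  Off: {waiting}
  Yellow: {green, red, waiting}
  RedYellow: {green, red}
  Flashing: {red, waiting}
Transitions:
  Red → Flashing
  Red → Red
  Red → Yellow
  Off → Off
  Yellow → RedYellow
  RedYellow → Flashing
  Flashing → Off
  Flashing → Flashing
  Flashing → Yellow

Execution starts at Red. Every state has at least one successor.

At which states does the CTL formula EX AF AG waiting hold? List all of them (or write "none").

States satisfying AF AG waiting: {Off}.
States satisfying EX AF AG waiting: {Off, Flashing}.

{Off, Flashing}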